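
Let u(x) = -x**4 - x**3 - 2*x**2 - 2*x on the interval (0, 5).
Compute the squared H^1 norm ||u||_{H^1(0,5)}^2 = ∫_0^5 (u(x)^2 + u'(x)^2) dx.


||u||_{H^1}^2 = 24194045/36

The H^1 norm (squared) on an interval (0, L) is
  ||u||_{H^1}^2 = ∫_0^L u(x)^2 dx + ∫_0^L u'(x)^2 dx.
Compute u'(x) = -4*x**3 - 3*x**2 - 4*x - 2.
Then u(x)^2 = x**8 + 2*x**7 + 5*x**6 + 8*x**5 + 8*x**4 + 8*x**3 + 4*x**2 and u'(x)^2 = 16*x**6 + 24*x**5 + 41*x**4 + 40*x**3 + 28*x**2 + 16*x + 4.
Integrate each monomial from 0 to 5 using ∫_0^5 c·x^n dx = c·5^(n+1)/(n+1):
  ∫_0^5 u(x)^2 dx = ∫_0^5 (x^8 + 2*x^7 + 5*x^6 + 8*x^5 + 8*x^4 + 8*x^3 + 4*x^2) dx. Term by term:
    ∫_0^5 x^8 dx = 1953125/9;  ∫_0^5 2*x^7 dx = 390625/4;  ∫_0^5 5*x^6 dx = 390625/7;
    ∫_0^5 8*x^5 dx = 62500/3;  ∫_0^5 8*x^4 dx = 5000;  ∫_0^5 8*x^3 dx = 1250;
    ∫_0^5 4*x^2 dx = 500/3.
  Sum: 1953125/9 + 390625/4 + 390625/7 + 62500/3 + 5000 + 1250 + 500/3 = 100226375/252.
  ∫_0^5 u'(x)^2 dx = ∫_0^5 (16*x^6 + 24*x^5 + 41*x^4 + 40*x^3 + 28*x^2 + 16*x + 4) dx. Term by term:
    ∫_0^5 16*x^6 dx = 1250000/7;  ∫_0^5 24*x^5 dx = 62500;  ∫_0^5 41*x^4 dx = 25625;
    ∫_0^5 40*x^3 dx = 6250;  ∫_0^5 28*x^2 dx = 3500/3;  ∫_0^5 16*x dx = 200;
    ∫_0^5 4 dx = 20.
  Sum: 1250000/7 + 62500 + 25625 + 6250 + 3500/3 + 200 + 20 = 5760995/21.
Adding: ||u||_{H^1}^2 = 100226375/252 + 5760995/21 = 24194045/36.


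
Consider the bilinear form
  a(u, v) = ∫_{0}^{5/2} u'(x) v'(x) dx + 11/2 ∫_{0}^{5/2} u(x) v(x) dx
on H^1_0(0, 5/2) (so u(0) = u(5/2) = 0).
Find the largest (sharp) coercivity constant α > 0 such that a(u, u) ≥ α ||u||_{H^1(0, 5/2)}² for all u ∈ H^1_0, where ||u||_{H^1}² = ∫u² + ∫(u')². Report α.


α = 1

Coercivity of a(·,·) on H^1_0(0, 5/2) means a(u, u) ≥ α ||u||_{H^1}² for every u ∈ H^1_0.
The interval has length L = 5/2, and Poincaré/coercivity depend only on L. Here a(u, u) = ∫(u')² + (11/2)·∫u².
Here c = 11/2 ≥ 1, so a(u,u) = ∫(u')² + c∫u² ≥ ∫(u')² + ∫u² = ||u||_{H^1}², i.e. α = 1 works. No larger α is possible: a(u,u) ≥ α||u||_{H^1}² means (1−α)∫(u')² ≥ (α−c)∫u², and for the modes u_n = sin(nπ(x−x₀)/L) (x₀ the left endpoint) one has ∫u_n²/∫(u_n')² = (L/(nπ))² → 0, so a(u_n,u_n)/||u_n||_{H^1}² → 1. Hence the optimal constant is α = 1.
Therefore α = 1.


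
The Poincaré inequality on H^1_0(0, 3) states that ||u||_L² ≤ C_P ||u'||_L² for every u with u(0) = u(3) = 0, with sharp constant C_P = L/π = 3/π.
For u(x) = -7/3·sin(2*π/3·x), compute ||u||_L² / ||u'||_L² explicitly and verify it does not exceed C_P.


||u||_L² / ||u'||_L² = 3/(2*π) < C_P = 3/π.

u(x) = -7/3·sin(2*π/3·x), so u'(x) = -14*π*cos(2*π*x/3)/9.
Writing u(x) = A·sin(kπx/L) with A = -7/3 and k = 2, use ∫_0^L sin²(kπx/L) dx = L/2 and ∫_0^L cos²(kπx/L) dx = L/2.
u² = 49/9·sin²(2*π/3·x) and (u')² = 196*π^2/81·cos²(2*π/3·x), and each of sin², cos² integrates to L/2 = 3/2 over (0, 3).
∫_0^3 u² dx = 49/6, so ||u||_L² = 7*sqrt(6)/6.
∫_0^3 (u')² dx = 98*π^2/27, so ||u'||_L² = 7*sqrt(6)*π/9.
Ratio ||u||_L² / ||u'||_L² = 3/(2*π).
Sharp Poincaré constant on H^1_0(0, 3) is C_P = L/π = 3/π, achieved by sin(π/3·x).
This is the k = 2 harmonic; the ratio L/(kπ) is strictly less than C_P = L/π, consistent with the sharp inequality ||u||_L² ≤ C_P ||u'||_L².


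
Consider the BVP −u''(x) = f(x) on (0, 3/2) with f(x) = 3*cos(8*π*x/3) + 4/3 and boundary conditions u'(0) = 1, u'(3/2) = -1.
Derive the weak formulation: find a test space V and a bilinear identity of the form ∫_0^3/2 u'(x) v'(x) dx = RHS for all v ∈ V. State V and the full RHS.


V = H^1(0, 3/2) (v unrestricted at boundary; u is determined up to an additive constant); weak form: ∫_0^3/2 u'v' dx = ∫_0^3/2 (3*cos(8*π*x/3) + 4/3) v dx − v(3/2) − v(0) for all v ∈ V.

Multiply both sides by a test function v and integrate from 0 to 3/2:
  ∫_0^3/2 −u''(x) v(x) dx = ∫_0^3/2 f(x) v(x) dx.
Integrate the LHS by parts once:
  ∫_0^3/2 −u'' v dx = −[u'(x) v(x)]_0^3/2 + ∫_0^3/2 u'(x) v'(x) dx.
Thus ∫_0^3/2 u'(x) v'(x) dx = ∫_0^3/2 f(x) v(x) dx + [u'(x) v(x)]_0^3/2.
Choose V so that boundary terms are either known or forced to vanish.
u has inhomogeneous Neumann u'(0) = 1, u'(3/2) = -1. [u' v]_0^3/2 = (-1)·v(3/2) − (1)·v(0) = − v(3/2) − v(0). Take V = H^1(0, 3/2); boundary term becomes part of RHS.
Weak formulation: find u (satisfying any essential BC) such that ∫_0^3/2 u'(x) v'(x) dx = ∫_0^3/2 f v dx − v(3/2) − v(0) for all v ∈ V (Neumann data are natural BCs: they enter the RHS as boundary terms).
Substituting f(x) = 3*cos(8*π*x/3) + 4/3, the right-hand side is ∫_0^3/2 (3*cos(8*π*x/3) + 4/3) v dx − v(3/2) − v(0).
Compatibility check (pure Neumann): taking v ≡ 1 ∈ V gives 0 = ∫_0^3/2 f dx + (-1) − (1), i.e. ∫_0^3/2 f dx must equal u'(0) − u'(3/2) = 2. Indeed ∫_0^3/2 (3*cos(8*π*x/3) + 4/3) dx = 2, so the data are compatible. The solution is then unique only up to an additive constant (fix it e.g. by requiring ∫_0^3/2 u dx = 0).


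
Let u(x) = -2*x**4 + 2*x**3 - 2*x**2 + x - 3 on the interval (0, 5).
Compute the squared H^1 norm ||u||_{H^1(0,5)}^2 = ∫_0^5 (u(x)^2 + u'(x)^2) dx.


||u||_{H^1}^2 = 69834125/63

The H^1 norm (squared) on an interval (0, L) is
  ||u||_{H^1}^2 = ∫_0^L u(x)^2 dx + ∫_0^L u'(x)^2 dx.
Compute u'(x) = -8*x**3 + 6*x**2 - 4*x + 1.
Then u(x)^2 = 4*x**8 - 8*x**7 + 12*x**6 - 12*x**5 + 20*x**4 - 16*x**3 + 13*x**2 - 6*x + 9 and u'(x)^2 = 64*x**6 - 96*x**5 + 100*x**4 - 64*x**3 + 28*x**2 - 8*x + 1.
Integrate each monomial from 0 to 5 using ∫_0^5 c·x^n dx = c·5^(n+1)/(n+1):
  ∫_0^5 u(x)^2 dx = ∫_0^5 (4*x^8 - 8*x^7 + 12*x^6 - 12*x^5 + 20*x^4 - 16*x^3 + 13*x^2 - 6*x + 9) dx. Term by term:
    ∫_0^5 4*x^8 dx = 7812500/9;  ∫_0^5 -8*x^7 dx = -390625;  ∫_0^5 12*x^6 dx = 937500/7;
    ∫_0^5 -12*x^5 dx = -31250;  ∫_0^5 20*x^4 dx = 12500;  ∫_0^5 -16*x^3 dx = -2500;
    ∫_0^5 13*x^2 dx = 1625/3;  ∫_0^5 -6*x dx = -75;  ∫_0^5 9 dx = 45.
  Sum: 7812500/9 − 390625 + 937500/7 − 31250 + 12500 − 2500 + 1625/3 − 75 + 45 = 37209110/63.
  ∫_0^5 u'(x)^2 dx = ∫_0^5 (64*x^6 - 96*x^5 + 100*x^4 - 64*x^3 + 28*x^2 - 8*x + 1) dx. Term by term:
    ∫_0^5 64*x^6 dx = 5000000/7;  ∫_0^5 -96*x^5 dx = -250000;  ∫_0^5 100*x^4 dx = 62500;
    ∫_0^5 -64*x^3 dx = -10000;  ∫_0^5 28*x^2 dx = 3500/3;  ∫_0^5 -8*x dx = -100;
    ∫_0^5 1 dx = 5.
  Sum: 5000000/7 − 250000 + 62500 − 10000 + 3500/3 − 100 + 5 = 10875005/21.
Adding: ||u||_{H^1}^2 = 37209110/63 + 10875005/21 = 69834125/63.


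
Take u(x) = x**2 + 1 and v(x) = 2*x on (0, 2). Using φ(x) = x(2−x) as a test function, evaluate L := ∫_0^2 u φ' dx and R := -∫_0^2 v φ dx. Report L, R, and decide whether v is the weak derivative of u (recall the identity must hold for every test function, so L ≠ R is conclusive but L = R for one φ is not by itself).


LHS = -8/3, RHS = -8/3. Yes, v = u' weakly.

u(x) = x**2 + 1, classical derivative u'(x) = 2*x.
φ(x) = x(2−x), so φ'(x) = 2 - 2*x.
Note φ(0) = φ(2) = 0, so the boundary term u·φ vanishes.
LHS = ∫_0^2 u(x) φ'(x) dx = ∫_0^2 (-2*x^3 + 2*x^2 - 2*x + 2) dx. Term by term:
  ∫_0^2 -2*x^3 dx = -8;  ∫_0^2 2*x^2 dx = 16/3;  ∫_0^2 -2*x dx = -4;
  ∫_0^2 2 dx = 4.
Sum: -8 + 16/3 − 4 + 4 = -8/3.
So LHS = -8/3.
∫_0^2 v(x) φ(x) dx = ∫_0^2 (-2*x^3 + 4*x^2) dx. Term by term:
  ∫_0^2 -2*x^3 dx = -8;  ∫_0^2 4*x^2 dx = 32/3.
Sum: -8 + 32/3 = 8/3.
So RHS = -∫_0^2 v(x) φ(x) dx = -8/3.
LHS = RHS, so the identity holds for this test φ.
Moreover u is smooth here and v(x) = u'(x) = 2*x pointwise, so the identity holds for every test function. Hence v is the weak derivative of u.


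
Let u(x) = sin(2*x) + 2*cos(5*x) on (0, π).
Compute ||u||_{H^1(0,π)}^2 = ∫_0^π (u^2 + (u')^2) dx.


||u||_{H^1(0,π)}^2 = -416/21 + 109*π/2

u'(x) = -10*sin(5*x) + 2*cos(2*x).
Expand u² and (u')² and integrate term by term on (0, π), using: for integers n ≥ 1, ∫_0^π sin²(nx) dx = ∫_0^π cos²(nx) dx = π/2; for n ≠ n', ∫_0^π sin(nx)sin(n'x) dx = ∫_0^π cos(nx)cos(n'x) dx = 0; and by product-to-sum, ∫_0^π sin(nx)cos(n'x) dx = ½∫_0^π [sin((n+n')x) + sin((n−n')x)] dx, which is 0 when n+n' is even and 2n/(n²−n'²) when n+n' is odd (it need not vanish on (0, π)).
  u² squared terms: (2)²·∫cos(5x)² dx = 4·π/2 = 2*π;  (1)²·∫sin(2x)² dx = 1·π/2 = π/2.
  u² cross terms: 2·(2)·(1)·∫cos(5x)·sin(2x) dx = 4·(-4/21) = -16/21.
  So ∫_0^π u² dx = 2*π + π/2 − 16/21 = -16/21 + 5*π/2.
  (u')² squared terms: (-10)²·∫sin(5x)² dx = 100·π/2 = 50*π;  (2)²·∫cos(2x)² dx = 4·π/2 = 2*π.
  (u')² cross terms: 2·(-10)·(2)·∫sin(5x)·cos(2x) dx = -40·(10/21) = -400/21.
  So ∫_0^π (u')² dx = 50*π + 2*π − 400/21 = -400/21 + 52*π.
||u||_{H^1}^2 = (-16/21 + 5*π/2) + (-400/21 + 52*π) = -416/21 + 109*π/2.


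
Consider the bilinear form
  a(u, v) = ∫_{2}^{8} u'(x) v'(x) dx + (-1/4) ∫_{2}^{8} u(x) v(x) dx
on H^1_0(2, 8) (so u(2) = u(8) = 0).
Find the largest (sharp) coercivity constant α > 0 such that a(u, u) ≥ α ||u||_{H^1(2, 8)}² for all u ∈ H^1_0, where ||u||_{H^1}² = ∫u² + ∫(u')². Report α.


α = (-9 + π^2)/(π^2 + 36)

Coercivity of a(·,·) on H^1_0(2, 8) means a(u, u) ≥ α ||u||_{H^1}² for every u ∈ H^1_0.
The interval has length L = 6, and Poincaré/coercivity depend only on L. Here a(u, u) = ∫(u')² + (-1/4)·∫u².
Here c = -1/4 < 0 with |c| < (π/L)² = π^2/36, so coercivity still holds. The condition a(u,u) ≥ α||u||_{H^1}² reads (1−α)∫(u')² ≥ (α−c)∫u². Any admissible α is ≤ 1 (rapidly oscillating u have ∫u²/∫(u')² → 0), and α = 1 would force 0 ≥ (1−c)∫u², impossible since c < 1; so 1−α > 0. By the sharp Poincaré inequality on H^1_0 of an interval of length L, ∫(u')² ≥ (π/L)²∫u² with equality for the first sine mode sin(π(x−x₀)/L) (x₀ the left endpoint), so the inequality holds for all u iff (1−α)(π/L)² ≥ α − c, i.e. α ≤ ((π/L)² + c)/((π/L)² + 1) = (1 + c(L/π)²)/(1 + (L/π)²). (Direct route, valid since c ≤ 0: Poincaré gives c∫u² ≥ c(L/π)²∫(u')², so a(u,u) ≥ (1 + c(L/π)²)∫(u')², while ||u||_{H^1}² ≤ (1 + (L/π)²)∫(u')²; dividing yields the same α.) With (π/L)² = π^2/36 and c = -1/4, the largest admissible constant is α = ((π/L)² + c)/((π/L)² + 1).
Simplifying, α = (-9 + π^2)/(π^2 + 36).


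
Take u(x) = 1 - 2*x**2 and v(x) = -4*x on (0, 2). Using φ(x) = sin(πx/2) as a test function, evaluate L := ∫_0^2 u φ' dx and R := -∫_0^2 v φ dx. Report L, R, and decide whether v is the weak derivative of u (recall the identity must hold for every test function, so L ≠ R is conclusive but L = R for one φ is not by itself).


LHS = 16/π, RHS = 16/π. Yes, v = u' weakly.

u(x) = 1 - 2*x**2, classical derivative u'(x) = -4*x.
φ(x) = sin(πx/2), so φ'(x) = π*cos(π*x/2)/2.
Note φ(0) = φ(2) = 0, so the boundary term u·φ vanishes.
LHS = ∫_0^2 u(x) φ'(x) dx = ∫_0^2 (-π*x^2*cos(π*x/2) + π*cos(π*x/2)/2) dx. Term by term:
  ∫_0^2 π*cos(π*x/2)/2 dx = 0;  ∫_0^2 -π*x^2*cos(π*x/2) dx = 16/π.
Sum: 0 + 16/π = 16/π.
So LHS = 16/π.
∫_0^2 v(x) φ(x) dx = ∫_0^2 (-4*x*sin(π*x/2)) dx. Term by term:
  ∫_0^2 -4*x*sin(π*x/2) dx = -16/π.
So RHS = -∫_0^2 v(x) φ(x) dx = 16/π.
LHS = RHS, so the identity holds for this test φ.
Moreover u is smooth here and v(x) = u'(x) = -4*x pointwise, so the identity holds for every test function. Hence v is the weak derivative of u.


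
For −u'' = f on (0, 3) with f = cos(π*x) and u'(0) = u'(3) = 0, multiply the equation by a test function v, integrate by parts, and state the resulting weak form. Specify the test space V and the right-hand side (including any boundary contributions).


V = H^1(0, 3) (no boundary constraint on v; u is determined up to an additive constant); weak form: ∫_0^3 u'v' dx = ∫_0^3 (cos(π*x)) v dx for all v ∈ V.

Multiply both sides by a test function v and integrate from 0 to 3:
  ∫_0^3 −u''(x) v(x) dx = ∫_0^3 f(x) v(x) dx.
Integrate the LHS by parts once:
  ∫_0^3 −u'' v dx = −[u'(x) v(x)]_0^3 + ∫_0^3 u'(x) v'(x) dx.
Thus ∫_0^3 u'(x) v'(x) dx = ∫_0^3 f(x) v(x) dx + [u'(x) v(x)]_0^3.
Choose V so that boundary terms are either known or forced to vanish.
u has homogeneous Neumann: u'(0) = u'(3) = 0. So [u' v]_0^3 = 0·v(3) − 0·v(0) = 0 for any v; take V = H^1(0, 3).
Weak formulation: find u (satisfying any essential BC) such that ∫_0^3 u'(x) v'(x) dx = ∫_0^3 f v dx for all v ∈ V (homogeneous Neumann, so boundary terms vanish).
Substituting f(x) = cos(π*x), the right-hand side is ∫_0^3 (cos(π*x)) v dx.
Compatibility check (pure Neumann): taking v ≡ 1 ∈ V gives 0 = ∫_0^3 f dx + (0) − (0), i.e. ∫_0^3 f dx must equal u'(0) − u'(3) = 0. Indeed ∫_0^3 (cos(π*x)) dx = 0, so the data are compatible. The solution is then unique only up to an additive constant (fix it e.g. by requiring ∫_0^3 u dx = 0).


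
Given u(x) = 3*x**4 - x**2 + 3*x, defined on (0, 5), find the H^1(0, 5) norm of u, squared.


||u||_{H^1}^2 = 147905215/42

The H^1 norm (squared) on an interval (0, L) is
  ||u||_{H^1}^2 = ∫_0^L u(x)^2 dx + ∫_0^L u'(x)^2 dx.
Compute u'(x) = 12*x**3 - 2*x + 3.
Then u(x)^2 = 9*x**8 - 6*x**6 + 18*x**5 + x**4 - 6*x**3 + 9*x**2 and u'(x)^2 = 144*x**6 - 48*x**4 + 72*x**3 + 4*x**2 - 12*x + 9.
Integrate each monomial from 0 to 5 using ∫_0^5 c·x^n dx = c·5^(n+1)/(n+1):
  ∫_0^5 u(x)^2 dx = ∫_0^5 (9*x^8 - 6*x^6 + 18*x^5 + x^4 - 6*x^3 + 9*x^2) dx. Term by term:
    ∫_0^5 9*x^8 dx = 1953125;  ∫_0^5 -6*x^6 dx = -468750/7;  ∫_0^5 18*x^5 dx = 46875;
    ∫_0^5 x^4 dx = 625;  ∫_0^5 -6*x^3 dx = -1875/2;  ∫_0^5 9*x^2 dx = 375.
  Sum: 1953125 − 468750/7 + 46875 + 625 − 1875/2 + 375 = 27063375/14.
  ∫_0^5 u'(x)^2 dx = ∫_0^5 (144*x^6 - 48*x^4 + 72*x^3 + 4*x^2 - 12*x + 9) dx. Term by term:
    ∫_0^5 144*x^6 dx = 11250000/7;  ∫_0^5 -48*x^4 dx = -30000;  ∫_0^5 72*x^3 dx = 11250;
    ∫_0^5 4*x^2 dx = 500/3;  ∫_0^5 -12*x dx = -150;  ∫_0^5 9 dx = 45.
  Sum: 11250000/7 − 30000 + 11250 + 500/3 − 150 + 45 = 33357545/21.
Adding: ||u||_{H^1}^2 = 27063375/14 + 33357545/21 = 147905215/42.


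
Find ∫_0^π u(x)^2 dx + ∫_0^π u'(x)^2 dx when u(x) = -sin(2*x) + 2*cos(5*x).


||u||_{H^1(0,π)}^2 = 416/21 + 109*π/2

u'(x) = -10*sin(5*x) - 2*cos(2*x).
Expand u² and (u')² and integrate term by term on (0, π), using: for integers n ≥ 1, ∫_0^π sin²(nx) dx = ∫_0^π cos²(nx) dx = π/2; for n ≠ n', ∫_0^π sin(nx)sin(n'x) dx = ∫_0^π cos(nx)cos(n'x) dx = 0; and by product-to-sum, ∫_0^π sin(nx)cos(n'x) dx = ½∫_0^π [sin((n+n')x) + sin((n−n')x)] dx, which is 0 when n+n' is even and 2n/(n²−n'²) when n+n' is odd (it need not vanish on (0, π)).
  u² squared terms: (-1)²·∫sin(2x)² dx = 1·π/2 = π/2;  (2)²·∫cos(5x)² dx = 4·π/2 = 2*π.
  u² cross terms: 2·(-1)·(2)·∫sin(2x)·cos(5x) dx = -4·(-4/21) = 16/21.
  So ∫_0^π u² dx = π/2 + 2*π + 16/21 = 16/21 + 5*π/2.
  (u')² squared terms: (-10)²·∫sin(5x)² dx = 100·π/2 = 50*π;  (-2)²·∫cos(2x)² dx = 4·π/2 = 2*π.
  (u')² cross terms: 2·(-10)·(-2)·∫sin(5x)·cos(2x) dx = 40·(10/21) = 400/21.
  So ∫_0^π (u')² dx = 50*π + 2*π + 400/21 = 400/21 + 52*π.
||u||_{H^1}^2 = (16/21 + 5*π/2) + (400/21 + 52*π) = 416/21 + 109*π/2.


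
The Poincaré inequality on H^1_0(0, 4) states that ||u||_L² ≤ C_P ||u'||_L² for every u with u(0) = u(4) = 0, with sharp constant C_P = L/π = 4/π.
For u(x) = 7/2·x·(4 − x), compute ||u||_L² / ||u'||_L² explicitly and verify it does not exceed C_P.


||u||_L² / ||u'||_L² = 2*sqrt(10)/5 < C_P = 4/π.

u(x) = 7/2·x·(4 − x), so u'(x) = 14 - 7*x.
u(x) = 7/2·x·(4 − x) vanishes at x = 0 and x = 4, so u ∈ H^1_0(0, 4). Differentiate via the product rule and integrate the resulting polynomials term by term.
  ∫_0^4 u² dx = ∫_0^4 (49*x^4/4 - 98*x^3 + 196*x^2) dx. Term by term:
    ∫_0^4 49*x^4/4 dx = 12544/5;  ∫_0^4 -98*x^3 dx = -6272;  ∫_0^4 196*x^2 dx = 12544/3.
  Sum: 12544/5 − 6272 + 12544/3 = 6272/15.
  ∫_0^4 (u')² dx = ∫_0^4 (49*x^2 - 196*x + 196) dx. Term by term:
    ∫_0^4 49*x^2 dx = 3136/3;  ∫_0^4 -196*x dx = -1568;  ∫_0^4 196 dx = 784.
  Sum: 3136/3 − 1568 + 784 = 784/3.
∫_0^4 u² dx = 6272/15, so ||u||_L² = 56*sqrt(30)/15.
∫_0^4 (u')² dx = 784/3, so ||u'||_L² = 28*sqrt(3)/3.
Ratio ||u||_L² / ||u'||_L² = 2*sqrt(10)/5.
Sharp Poincaré constant on H^1_0(0, 4) is C_P = L/π = 4/π, achieved by sin(π/4·x).
A polynomial bump cannot attain the sharp Poincaré constant (only the first sine eigenfunction does), so the ratio is strictly less than C_P, consistent with ||u||_L² ≤ C_P ||u'||_L².


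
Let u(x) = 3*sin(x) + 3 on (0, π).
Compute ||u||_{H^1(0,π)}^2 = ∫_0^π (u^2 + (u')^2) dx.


||u||_{H^1(0,π)}^2 = 36 + 18*π

u'(x) = 3*cos(x).
Expand u² and (u')² and integrate term by term on (0, π), using: for integers n ≥ 1, ∫_0^π sin²(nx) dx = ∫_0^π cos²(nx) dx = π/2; for n ≠ n', ∫_0^π sin(nx)sin(n'x) dx = ∫_0^π cos(nx)cos(n'x) dx = 0; and by product-to-sum, ∫_0^π sin(nx)cos(n'x) dx = ½∫_0^π [sin((n+n')x) + sin((n−n')x)] dx, which is 0 when n+n' is even and 2n/(n²−n'²) when n+n' is odd (it need not vanish on (0, π)). For the constant mode: ∫_0^π 1 dx = π, ∫_0^π cos(nx) dx = 0, ∫_0^π sin(nx) dx = (1−(−1)^n)/n.
  u² squared terms: (3)²·∫1 dx = 9·π = 9*π;  (3)²·∫sin(x)² dx = 9·π/2 = 9*π/2.
  u² cross terms: 2·(3)·(3)·∫1·sin(x) dx = 18·(2) = 36.
  So ∫_0^π u² dx = 9*π + 9*π/2 + 36 = 36 + 27*π/2.
  (u')² squared terms: (3)²·∫cos(x)² dx = 9·π/2 = 9*π/2.
  So ∫_0^π (u')² dx = 9*π/2.
||u||_{H^1}^2 = (36 + 27*π/2) + (9*π/2) = 36 + 18*π.


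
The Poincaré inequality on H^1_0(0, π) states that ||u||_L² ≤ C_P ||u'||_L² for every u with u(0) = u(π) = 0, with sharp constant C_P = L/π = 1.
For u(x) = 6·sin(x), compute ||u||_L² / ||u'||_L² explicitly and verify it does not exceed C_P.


||u||_L² / ||u'||_L² = 1 = C_P.

u(x) = 6·sin(x), so u'(x) = 6*cos(x).
Writing u(x) = A·sin(kπx/L) with A = 6 and k = 1, use ∫_0^L sin²(kπx/L) dx = L/2 and ∫_0^L cos²(kπx/L) dx = L/2.
u² = 36·sin²(x) and (u')² = 36·cos²(x), and each of sin², cos² integrates to L/2 = π/2 over (0, π).
∫_0^π u² dx = 18*π, so ||u||_L² = 3*sqrt(2)*sqrt(π).
∫_0^π (u')² dx = 18*π, so ||u'||_L² = 3*sqrt(2)*sqrt(π).
Ratio ||u||_L² / ||u'||_L² = 1.
Sharp Poincaré constant on H^1_0(0, π) is C_P = L/π = 1, achieved by sin(x).
This is the k = 1 eigenfunction (up to amplitude), so the ratio equals the sharp Poincaré constant exactly.


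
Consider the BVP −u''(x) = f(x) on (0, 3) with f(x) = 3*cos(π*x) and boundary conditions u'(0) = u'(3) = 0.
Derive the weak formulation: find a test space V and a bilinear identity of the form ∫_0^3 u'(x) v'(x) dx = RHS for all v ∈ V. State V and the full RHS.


V = H^1(0, 3) (no boundary constraint on v; u is determined up to an additive constant); weak form: ∫_0^3 u'v' dx = ∫_0^3 (3*cos(π*x)) v dx for all v ∈ V.

Multiply both sides by a test function v and integrate from 0 to 3:
  ∫_0^3 −u''(x) v(x) dx = ∫_0^3 f(x) v(x) dx.
Integrate the LHS by parts once:
  ∫_0^3 −u'' v dx = −[u'(x) v(x)]_0^3 + ∫_0^3 u'(x) v'(x) dx.
Thus ∫_0^3 u'(x) v'(x) dx = ∫_0^3 f(x) v(x) dx + [u'(x) v(x)]_0^3.
Choose V so that boundary terms are either known or forced to vanish.
u has homogeneous Neumann: u'(0) = u'(3) = 0. So [u' v]_0^3 = 0·v(3) − 0·v(0) = 0 for any v; take V = H^1(0, 3).
Weak formulation: find u (satisfying any essential BC) such that ∫_0^3 u'(x) v'(x) dx = ∫_0^3 f v dx for all v ∈ V (homogeneous Neumann, so boundary terms vanish).
Substituting f(x) = 3*cos(π*x), the right-hand side is ∫_0^3 (3*cos(π*x)) v dx.
Compatibility check (pure Neumann): taking v ≡ 1 ∈ V gives 0 = ∫_0^3 f dx + (0) − (0), i.e. ∫_0^3 f dx must equal u'(0) − u'(3) = 0. Indeed ∫_0^3 (3*cos(π*x)) dx = 0, so the data are compatible. The solution is then unique only up to an additive constant (fix it e.g. by requiring ∫_0^3 u dx = 0).


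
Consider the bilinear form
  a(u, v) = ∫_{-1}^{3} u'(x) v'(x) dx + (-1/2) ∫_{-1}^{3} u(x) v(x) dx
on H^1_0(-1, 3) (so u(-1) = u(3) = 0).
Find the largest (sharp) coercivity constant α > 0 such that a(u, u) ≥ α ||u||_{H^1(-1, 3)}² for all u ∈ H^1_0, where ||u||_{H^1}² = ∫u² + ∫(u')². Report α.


α = (-8 + π^2)/(π^2 + 16)

Coercivity of a(·,·) on H^1_0(-1, 3) means a(u, u) ≥ α ||u||_{H^1}² for every u ∈ H^1_0.
The interval has length L = 4, and Poincaré/coercivity depend only on L. Here a(u, u) = ∫(u')² + (-1/2)·∫u².
Here c = -1/2 < 0 with |c| < (π/L)² = π^2/16, so coercivity still holds. The condition a(u,u) ≥ α||u||_{H^1}² reads (1−α)∫(u')² ≥ (α−c)∫u². Any admissible α is ≤ 1 (rapidly oscillating u have ∫u²/∫(u')² → 0), and α = 1 would force 0 ≥ (1−c)∫u², impossible since c < 1; so 1−α > 0. By the sharp Poincaré inequality on H^1_0 of an interval of length L, ∫(u')² ≥ (π/L)²∫u² with equality for the first sine mode sin(π(x−x₀)/L) (x₀ the left endpoint), so the inequality holds for all u iff (1−α)(π/L)² ≥ α − c, i.e. α ≤ ((π/L)² + c)/((π/L)² + 1) = (1 + c(L/π)²)/(1 + (L/π)²). (Direct route, valid since c ≤ 0: Poincaré gives c∫u² ≥ c(L/π)²∫(u')², so a(u,u) ≥ (1 + c(L/π)²)∫(u')², while ||u||_{H^1}² ≤ (1 + (L/π)²)∫(u')²; dividing yields the same α.) With (π/L)² = π^2/16 and c = -1/2, the largest admissible constant is α = ((π/L)² + c)/((π/L)² + 1).
Simplifying, α = (-8 + π^2)/(π^2 + 16).


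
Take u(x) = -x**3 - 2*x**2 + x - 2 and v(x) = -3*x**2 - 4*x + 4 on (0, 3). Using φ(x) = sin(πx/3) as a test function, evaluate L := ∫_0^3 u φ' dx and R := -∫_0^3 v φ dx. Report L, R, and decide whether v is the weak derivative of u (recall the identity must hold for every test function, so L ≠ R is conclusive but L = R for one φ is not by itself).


LHS = -324/π^3 + 111/π, RHS = -324/π^3 + 93/π. No, v is not the weak derivative of u.

u(x) = -x**3 - 2*x**2 + x - 2, classical derivative u'(x) = -3*x**2 - 4*x + 1.
φ(x) = sin(πx/3), so φ'(x) = π*cos(π*x/3)/3.
Note φ(0) = φ(3) = 0, so the boundary term u·φ vanishes.
LHS = ∫_0^3 u(x) φ'(x) dx = ∫_0^3 (-π*x^3*cos(π*x/3)/3 - 2*π*x^2*cos(π*x/3)/3 + π*x*cos(π*x/3)/3 - 2*π*cos(π*x/3)/3) dx. Term by term:
  ∫_0^3 -2*π*cos(π*x/3)/3 dx = 0;  ∫_0^3 -2*π*x^2*cos(π*x/3)/3 dx = 36/π;  ∫_0^3 -π*x^3*cos(π*x/3)/3 dx = -324/π^3 + 81/π;
  ∫_0^3 π*x*cos(π*x/3)/3 dx = -6/π.
Sum: 0 + 36/π + -324/π^3 + 81/π − 6/π = -324/π^3 + 111/π.
So LHS = -324/π^3 + 111/π.
∫_0^3 v(x) φ(x) dx = ∫_0^3 (-3*x^2*sin(π*x/3) - 4*x*sin(π*x/3) + 4*sin(π*x/3)) dx. Term by term:
  ∫_0^3 4*sin(π*x/3) dx = 24/π;  ∫_0^3 -4*x*sin(π*x/3) dx = -36/π;  ∫_0^3 -3*x^2*sin(π*x/3) dx = -81/π + 324/π^3.
Sum: 24/π − 36/π + -81/π + 324/π^3 = -93/π + 324/π^3.
So RHS = -∫_0^3 v(x) φ(x) dx = -324/π^3 + 93/π.
LHS − RHS = 18/π ≠ 0, so the identity fails.
(For a valid weak derivative the identity must hold for EVERY test function, in particular this one. The failure shows v is NOT the weak derivative of u.)
Correct weak derivative would be u'(x) = -3*x**2 - 4*x + 1.


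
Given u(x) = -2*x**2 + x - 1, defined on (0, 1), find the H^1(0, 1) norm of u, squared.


||u||_{H^1}^2 = 19/5

The H^1 norm (squared) on an interval (0, L) is
  ||u||_{H^1}^2 = ∫_0^L u(x)^2 dx + ∫_0^L u'(x)^2 dx.
Compute u'(x) = 1 - 4*x.
Then u(x)^2 = 4*x**4 - 4*x**3 + 5*x**2 - 2*x + 1 and u'(x)^2 = 16*x**2 - 8*x + 1.
Integrate each monomial from 0 to 1 using ∫_0^1 c·x^n dx = c·1^(n+1)/(n+1):
  ∫_0^1 u(x)^2 dx = ∫_0^1 (4*x^4 - 4*x^3 + 5*x^2 - 2*x + 1) dx. Term by term:
    ∫_0^1 4*x^4 dx = 4/5;  ∫_0^1 -4*x^3 dx = -1;  ∫_0^1 5*x^2 dx = 5/3;
    ∫_0^1 -2*x dx = -1;  ∫_0^1 1 dx = 1.
  Sum: 4/5 − 1 + 5/3 − 1 + 1 = 22/15.
  ∫_0^1 u'(x)^2 dx = ∫_0^1 (16*x^2 - 8*x + 1) dx. Term by term:
    ∫_0^1 16*x^2 dx = 16/3;  ∫_0^1 -8*x dx = -4;  ∫_0^1 1 dx = 1.
  Sum: 16/3 − 4 + 1 = 7/3.
Adding: ||u||_{H^1}^2 = 22/15 + 7/3 = 19/5.


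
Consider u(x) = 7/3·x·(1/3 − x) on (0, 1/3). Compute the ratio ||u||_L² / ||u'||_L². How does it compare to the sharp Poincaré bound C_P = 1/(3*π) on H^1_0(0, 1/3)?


||u||_L² / ||u'||_L² = sqrt(10)/30 < C_P = 1/(3*π).

u(x) = 7/3·x·(1/3 − x), so u'(x) = 7/9 - 14*x/3.
u(x) = 7/3·x·(1/3 − x) vanishes at x = 0 and x = 1/3, so u ∈ H^1_0(0, 1/3). Differentiate via the product rule and integrate the resulting polynomials term by term.
  ∫_0^1/3 u² dx = ∫_0^1/3 (49*x^4/9 - 98*x^3/27 + 49*x^2/81) dx. Term by term:
    ∫_0^1/3 49*x^4/9 dx = 49/10935;  ∫_0^1/3 -98*x^3/27 dx = -49/4374;  ∫_0^1/3 49*x^2/81 dx = 49/6561.
  Sum: 49/10935 − 49/4374 + 49/6561 = 49/65610.
  ∫_0^1/3 (u')² dx = ∫_0^1/3 (196*x^2/9 - 196*x/27 + 49/81) dx. Term by term:
    ∫_0^1/3 196*x^2/9 dx = 196/729;  ∫_0^1/3 -196*x/27 dx = -98/243;  ∫_0^1/3 49/81 dx = 49/243.
  Sum: 196/729 − 98/243 + 49/243 = 49/729.
∫_0^1/3 u² dx = 49/65610, so ||u||_L² = 7*sqrt(10)/810.
∫_0^1/3 (u')² dx = 49/729, so ||u'||_L² = 7/27.
Ratio ||u||_L² / ||u'||_L² = sqrt(10)/30.
Sharp Poincaré constant on H^1_0(0, 1/3) is C_P = L/π = 1/(3*π), achieved by sin(3*π·x).
A polynomial bump cannot attain the sharp Poincaré constant (only the first sine eigenfunction does), so the ratio is strictly less than C_P, consistent with ||u||_L² ≤ C_P ||u'||_L².


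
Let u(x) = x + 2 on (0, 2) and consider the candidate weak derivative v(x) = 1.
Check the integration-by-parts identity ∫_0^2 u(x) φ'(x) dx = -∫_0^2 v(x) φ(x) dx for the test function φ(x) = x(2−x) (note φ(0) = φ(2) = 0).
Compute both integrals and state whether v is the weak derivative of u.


LHS = -4/3, RHS = -4/3. Yes, v = u' weakly.

u(x) = x + 2, classical derivative u'(x) = 1.
φ(x) = x(2−x), so φ'(x) = 2 - 2*x.
Note φ(0) = φ(2) = 0, so the boundary term u·φ vanishes.
LHS = ∫_0^2 u(x) φ'(x) dx = ∫_0^2 (-2*x^2 - 2*x + 4) dx. Term by term:
  ∫_0^2 -2*x^2 dx = -16/3;  ∫_0^2 -2*x dx = -4;  ∫_0^2 4 dx = 8.
Sum: -16/3 − 4 + 8 = -4/3.
So LHS = -4/3.
∫_0^2 v(x) φ(x) dx = ∫_0^2 (-x^2 + 2*x) dx. Term by term:
  ∫_0^2 -x^2 dx = -8/3;  ∫_0^2 2*x dx = 4.
Sum: -8/3 + 4 = 4/3.
So RHS = -∫_0^2 v(x) φ(x) dx = -4/3.
LHS = RHS, so the identity holds for this test φ.
Moreover u is smooth here and v(x) = u'(x) = 1 pointwise, so the identity holds for every test function. Hence v is the weak derivative of u.


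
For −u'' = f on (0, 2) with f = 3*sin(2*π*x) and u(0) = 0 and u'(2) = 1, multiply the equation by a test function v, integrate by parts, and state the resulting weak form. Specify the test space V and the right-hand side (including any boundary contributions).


V = {v ∈ H^1(0, 2) : v(0) = 0} (test functions vanish at x = 0 where u is specified); weak form: ∫_0^2 u'v' dx = ∫_0^2 (3*sin(2*π*x)) v dx + v(2) for all v ∈ V.

Multiply both sides by a test function v and integrate from 0 to 2:
  ∫_0^2 −u''(x) v(x) dx = ∫_0^2 f(x) v(x) dx.
Integrate the LHS by parts once:
  ∫_0^2 −u'' v dx = −[u'(x) v(x)]_0^2 + ∫_0^2 u'(x) v'(x) dx.
Thus ∫_0^2 u'(x) v'(x) dx = ∫_0^2 f(x) v(x) dx + [u'(x) v(x)]_0^2.
Choose V so that boundary terms are either known or forced to vanish.
Mixed BC: u(0) = 0 (Dirichlet) and u'(2) = 1 (Neumann). Define V = {v ∈ H^1(0, 2) : v(0) = 0}. Then [u' v]_0^2 = u'(2)·v(2) − u'(0)·0 = v(2).
Weak formulation: find u (satisfying any essential BC) such that ∫_0^2 u'(x) v'(x) dx = ∫_0^2 f v dx + v(2) for all v ∈ V (Dirichlet at 0 absorbed into V; Neumann datum at x = 2 contributes the boundary term).
Substituting f(x) = 3*sin(2*π*x), the right-hand side is ∫_0^2 (3*sin(2*π*x)) v dx + v(2).


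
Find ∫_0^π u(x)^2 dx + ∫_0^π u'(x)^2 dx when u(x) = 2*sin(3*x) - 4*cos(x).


||u||_{H^1(0,π)}^2 = 36*π

u'(x) = 4*sin(x) + 6*cos(3*x).
Expand u² and (u')² and integrate term by term on (0, π), using: for integers n ≥ 1, ∫_0^π sin²(nx) dx = ∫_0^π cos²(nx) dx = π/2; for n ≠ n', ∫_0^π sin(nx)sin(n'x) dx = ∫_0^π cos(nx)cos(n'x) dx = 0; and by product-to-sum, ∫_0^π sin(nx)cos(n'x) dx = ½∫_0^π [sin((n+n')x) + sin((n−n')x)] dx, which is 0 when n+n' is even and 2n/(n²−n'²) when n+n' is odd (it need not vanish on (0, π)).
  u² squared terms: (-4)²·∫cos(x)² dx = 16·π/2 = 8*π;  (2)²·∫sin(3x)² dx = 4·π/2 = 2*π.
  u² cross terms: 2·(-4)·(2)·∫cos(x)·sin(3x) dx = -16·(0) = 0.
  So ∫_0^π u² dx = 8*π + 2*π + 0 = 10*π.
  (u')² squared terms: (4)²·∫sin(x)² dx = 16·π/2 = 8*π;  (6)²·∫cos(3x)² dx = 36·π/2 = 18*π.
  (u')² cross terms: 2·(4)·(6)·∫sin(x)·cos(3x) dx = 48·(0) = 0.
  So ∫_0^π (u')² dx = 8*π + 18*π + 0 = 26*π.
||u||_{H^1}^2 = (10*π) + (26*π) = 36*π.


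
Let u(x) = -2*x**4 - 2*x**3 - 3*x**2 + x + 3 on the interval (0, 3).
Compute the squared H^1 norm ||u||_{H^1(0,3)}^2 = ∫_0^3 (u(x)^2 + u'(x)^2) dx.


||u||_{H^1}^2 = 837897/14

The H^1 norm (squared) on an interval (0, L) is
  ||u||_{H^1}^2 = ∫_0^L u(x)^2 dx + ∫_0^L u'(x)^2 dx.
Compute u'(x) = -8*x**3 - 6*x**2 - 6*x + 1.
Then u(x)^2 = 4*x**8 + 8*x**7 + 16*x**6 + 8*x**5 - 7*x**4 - 18*x**3 - 17*x**2 + 6*x + 9 and u'(x)^2 = 64*x**6 + 96*x**5 + 132*x**4 + 56*x**3 + 24*x**2 - 12*x + 1.
Integrate each monomial from 0 to 3 using ∫_0^3 c·x^n dx = c·3^(n+1)/(n+1):
  ∫_0^3 u(x)^2 dx = ∫_0^3 (4*x^8 + 8*x^7 + 16*x^6 + 8*x^5 - 7*x^4 - 18*x^3 - 17*x^2 + 6*x + 9) dx. Term by term:
    ∫_0^3 4*x^8 dx = 8748;  ∫_0^3 8*x^7 dx = 6561;  ∫_0^3 16*x^6 dx = 34992/7;
    ∫_0^3 8*x^5 dx = 972;  ∫_0^3 -7*x^4 dx = -1701/5;  ∫_0^3 -18*x^3 dx = -729/2;
    ∫_0^3 -17*x^2 dx = -153;  ∫_0^3 6*x dx = 27;  ∫_0^3 9 dx = 27.
  Sum: 8748 + 6561 + 34992/7 + 972 − 1701/5 − 729/2 − 153 + 27 + 27 = 1433331/70.
  ∫_0^3 u'(x)^2 dx = ∫_0^3 (64*x^6 + 96*x^5 + 132*x^4 + 56*x^3 + 24*x^2 - 12*x + 1) dx. Term by term:
    ∫_0^3 64*x^6 dx = 139968/7;  ∫_0^3 96*x^5 dx = 11664;  ∫_0^3 132*x^4 dx = 32076/5;
    ∫_0^3 56*x^3 dx = 1134;  ∫_0^3 24*x^2 dx = 216;  ∫_0^3 -12*x dx = -54;
    ∫_0^3 1 dx = 3.
  Sum: 139968/7 + 11664 + 32076/5 + 1134 + 216 − 54 + 3 = 1378077/35.
Adding: ||u||_{H^1}^2 = 1433331/70 + 1378077/35 = 837897/14.


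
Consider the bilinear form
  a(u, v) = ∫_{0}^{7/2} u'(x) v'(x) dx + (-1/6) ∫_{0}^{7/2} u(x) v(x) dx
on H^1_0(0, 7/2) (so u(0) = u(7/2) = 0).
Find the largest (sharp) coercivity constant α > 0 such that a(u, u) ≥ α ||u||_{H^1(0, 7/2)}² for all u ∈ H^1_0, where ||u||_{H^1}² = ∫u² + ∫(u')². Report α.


α = (-49 + 24*π^2)/(6*(4*π^2 + 49))

Coercivity of a(·,·) on H^1_0(0, 7/2) means a(u, u) ≥ α ||u||_{H^1}² for every u ∈ H^1_0.
The interval has length L = 7/2, and Poincaré/coercivity depend only on L. Here a(u, u) = ∫(u')² + (-1/6)·∫u².
Here c = -1/6 < 0 with |c| < (π/L)² = 4*π^2/49, so coercivity still holds. The condition a(u,u) ≥ α||u||_{H^1}² reads (1−α)∫(u')² ≥ (α−c)∫u². Any admissible α is ≤ 1 (rapidly oscillating u have ∫u²/∫(u')² → 0), and α = 1 would force 0 ≥ (1−c)∫u², impossible since c < 1; so 1−α > 0. By the sharp Poincaré inequality on H^1_0 of an interval of length L, ∫(u')² ≥ (π/L)²∫u² with equality for the first sine mode sin(π(x−x₀)/L) (x₀ the left endpoint), so the inequality holds for all u iff (1−α)(π/L)² ≥ α − c, i.e. α ≤ ((π/L)² + c)/((π/L)² + 1) = (1 + c(L/π)²)/(1 + (L/π)²). (Direct route, valid since c ≤ 0: Poincaré gives c∫u² ≥ c(L/π)²∫(u')², so a(u,u) ≥ (1 + c(L/π)²)∫(u')², while ||u||_{H^1}² ≤ (1 + (L/π)²)∫(u')²; dividing yields the same α.) With (π/L)² = 4*π^2/49 and c = -1/6, the largest admissible constant is α = ((π/L)² + c)/((π/L)² + 1).
Simplifying, α = (-49 + 24*π^2)/(6*(4*π^2 + 49)).


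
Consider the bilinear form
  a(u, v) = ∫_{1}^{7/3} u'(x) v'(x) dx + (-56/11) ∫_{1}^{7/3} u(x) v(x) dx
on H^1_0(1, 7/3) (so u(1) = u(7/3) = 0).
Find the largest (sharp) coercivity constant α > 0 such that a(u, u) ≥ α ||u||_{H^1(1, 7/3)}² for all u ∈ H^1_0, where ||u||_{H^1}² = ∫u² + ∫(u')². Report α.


α = (-896 + 99*π^2)/(11*(16 + 9*π^2))

Coercivity of a(·,·) on H^1_0(1, 7/3) means a(u, u) ≥ α ||u||_{H^1}² for every u ∈ H^1_0.
The interval has length L = 4/3, and Poincaré/coercivity depend only on L. Here a(u, u) = ∫(u')² + (-56/11)·∫u².
Here c = -56/11 < 0 with |c| < (π/L)² = 9*π^2/16, so coercivity still holds. The condition a(u,u) ≥ α||u||_{H^1}² reads (1−α)∫(u')² ≥ (α−c)∫u². Any admissible α is ≤ 1 (rapidly oscillating u have ∫u²/∫(u')² → 0), and α = 1 would force 0 ≥ (1−c)∫u², impossible since c < 1; so 1−α > 0. By the sharp Poincaré inequality on H^1_0 of an interval of length L, ∫(u')² ≥ (π/L)²∫u² with equality for the first sine mode sin(π(x−x₀)/L) (x₀ the left endpoint), so the inequality holds for all u iff (1−α)(π/L)² ≥ α − c, i.e. α ≤ ((π/L)² + c)/((π/L)² + 1) = (1 + c(L/π)²)/(1 + (L/π)²). (Direct route, valid since c ≤ 0: Poincaré gives c∫u² ≥ c(L/π)²∫(u')², so a(u,u) ≥ (1 + c(L/π)²)∫(u')², while ||u||_{H^1}² ≤ (1 + (L/π)²)∫(u')²; dividing yields the same α.) With (π/L)² = 9*π^2/16 and c = -56/11, the largest admissible constant is α = ((π/L)² + c)/((π/L)² + 1).
Simplifying, α = (-896 + 99*π^2)/(11*(16 + 9*π^2)).


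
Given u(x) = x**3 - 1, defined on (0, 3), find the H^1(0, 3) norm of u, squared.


||u||_{H^1}^2 = 49863/70

The H^1 norm (squared) on an interval (0, L) is
  ||u||_{H^1}^2 = ∫_0^L u(x)^2 dx + ∫_0^L u'(x)^2 dx.
Compute u'(x) = 3*x**2.
Then u(x)^2 = x**6 - 2*x**3 + 1 and u'(x)^2 = 9*x**4.
Integrate each monomial from 0 to 3 using ∫_0^3 c·x^n dx = c·3^(n+1)/(n+1):
  ∫_0^3 u(x)^2 dx = ∫_0^3 (x^6 - 2*x^3 + 1) dx. Term by term:
    ∫_0^3 x^6 dx = 2187/7;  ∫_0^3 -2*x^3 dx = -81/2;  ∫_0^3 1 dx = 3.
  Sum: 2187/7 − 81/2 + 3 = 3849/14.
  ∫_0^3 u'(x)^2 dx = ∫_0^3 (9*x^4) dx. Term by term:
    ∫_0^3 9*x^4 dx = 2187/5.
Adding: ||u||_{H^1}^2 = 3849/14 + 2187/5 = 49863/70.


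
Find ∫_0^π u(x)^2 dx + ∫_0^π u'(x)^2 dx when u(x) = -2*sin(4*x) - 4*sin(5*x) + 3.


||u||_{H^1(0,π)}^2 = -48/5 + 251*π

u'(x) = -8*cos(4*x) - 20*cos(5*x).
Expand u² and (u')² and integrate term by term on (0, π), using: for integers n ≥ 1, ∫_0^π sin²(nx) dx = ∫_0^π cos²(nx) dx = π/2; for n ≠ n', ∫_0^π sin(nx)sin(n'x) dx = ∫_0^π cos(nx)cos(n'x) dx = 0; and by product-to-sum, ∫_0^π sin(nx)cos(n'x) dx = ½∫_0^π [sin((n+n')x) + sin((n−n')x)] dx, which is 0 when n+n' is even and 2n/(n²−n'²) when n+n' is odd (it need not vanish on (0, π)). For the constant mode: ∫_0^π 1 dx = π, ∫_0^π cos(nx) dx = 0, ∫_0^π sin(nx) dx = (1−(−1)^n)/n.
  u² squared terms: (3)²·∫1 dx = 9·π = 9*π;  (-4)²·∫sin(5x)² dx = 16·π/2 = 8*π;  (-2)²·∫sin(4x)² dx = 4·π/2 = 2*π.
  u² cross terms: 2·(3)·(-4)·∫1·sin(5x) dx = -24·(2/5) = -48/5;  2·(3)·(-2)·∫1·sin(4x) dx = -12·(0) = 0;  2·(-4)·(-2)·∫sin(5x)·sin(4x) dx = 16·(0) = 0.
  So ∫_0^π u² dx = 9*π + 8*π + 2*π − 48/5 + 0 + 0 = -48/5 + 19*π.
  (u')² squared terms: (-20)²·∫cos(5x)² dx = 400·π/2 = 200*π;  (-8)²·∫cos(4x)² dx = 64·π/2 = 32*π.
  (u')² cross terms: 2·(-20)·(-8)·∫cos(5x)·cos(4x) dx = 320·(0) = 0.
  So ∫_0^π (u')² dx = 200*π + 32*π + 0 = 232*π.
||u||_{H^1}^2 = (-48/5 + 19*π) + (232*π) = -48/5 + 251*π.


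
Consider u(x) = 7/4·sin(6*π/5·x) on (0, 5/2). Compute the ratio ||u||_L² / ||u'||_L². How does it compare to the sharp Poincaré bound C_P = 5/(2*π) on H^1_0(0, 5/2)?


||u||_L² / ||u'||_L² = 5/(6*π) < C_P = 5/(2*π).

u(x) = 7/4·sin(6*π/5·x), so u'(x) = 21*π*cos(6*π*x/5)/10.
Writing u(x) = A·sin(kπx/L) with A = 7/4 and k = 3, use ∫_0^L sin²(kπx/L) dx = L/2 and ∫_0^L cos²(kπx/L) dx = L/2.
u² = 49/16·sin²(6*π/5·x) and (u')² = 441*π^2/100·cos²(6*π/5·x), and each of sin², cos² integrates to L/2 = 5/4 over (0, 5/2).
∫_0^5/2 u² dx = 245/64, so ||u||_L² = 7*sqrt(5)/8.
∫_0^5/2 (u')² dx = 441*π^2/80, so ||u'||_L² = 21*sqrt(5)*π/20.
Ratio ||u||_L² / ||u'||_L² = 5/(6*π).
Sharp Poincaré constant on H^1_0(0, 5/2) is C_P = L/π = 5/(2*π), achieved by sin(2*π/5·x).
This is the k = 3 harmonic; the ratio L/(kπ) is strictly less than C_P = L/π, consistent with the sharp inequality ||u||_L² ≤ C_P ||u'||_L².


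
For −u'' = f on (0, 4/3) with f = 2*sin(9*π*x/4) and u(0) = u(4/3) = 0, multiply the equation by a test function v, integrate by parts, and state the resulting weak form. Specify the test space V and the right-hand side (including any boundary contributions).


V = H^1_0(0, 4/3) (so v(0) = v(4/3) = 0); weak form: ∫_0^4/3 u'v' dx = ∫_0^4/3 (2*sin(9*π*x/4)) v dx for all v ∈ V.

Multiply both sides by a test function v and integrate from 0 to 4/3:
  ∫_0^4/3 −u''(x) v(x) dx = ∫_0^4/3 f(x) v(x) dx.
Integrate the LHS by parts once:
  ∫_0^4/3 −u'' v dx = −[u'(x) v(x)]_0^4/3 + ∫_0^4/3 u'(x) v'(x) dx.
Thus ∫_0^4/3 u'(x) v'(x) dx = ∫_0^4/3 f(x) v(x) dx + [u'(x) v(x)]_0^4/3.
Choose V so that boundary terms are either known or forced to vanish.
u is Dirichlet: u(0) = u(4/3) = 0. Let V = H^1_0(0, 4/3); then v(0) = v(4/3) = 0, and [u' v]_0^4/3 = 0.
Weak formulation: find u (satisfying any essential BC) such that ∫_0^4/3 u'(x) v'(x) dx = ∫_0^4/3 f v dx for all v ∈ V.
Substituting f(x) = 2*sin(9*π*x/4), the right-hand side is ∫_0^4/3 (2*sin(9*π*x/4)) v dx.


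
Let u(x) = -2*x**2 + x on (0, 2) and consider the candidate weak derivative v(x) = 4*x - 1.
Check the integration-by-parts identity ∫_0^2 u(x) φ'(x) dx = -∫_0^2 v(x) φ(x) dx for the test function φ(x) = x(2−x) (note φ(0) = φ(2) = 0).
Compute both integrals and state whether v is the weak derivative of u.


LHS = 4, RHS = -4. No, v is not the weak derivative of u.

u(x) = -2*x**2 + x, classical derivative u'(x) = 1 - 4*x.
φ(x) = x(2−x), so φ'(x) = 2 - 2*x.
Note φ(0) = φ(2) = 0, so the boundary term u·φ vanishes.
LHS = ∫_0^2 u(x) φ'(x) dx = ∫_0^2 (4*x^3 - 6*x^2 + 2*x) dx. Term by term:
  ∫_0^2 4*x^3 dx = 16;  ∫_0^2 -6*x^2 dx = -16;  ∫_0^2 2*x dx = 4.
Sum: 16 − 16 + 4 = 4.
So LHS = 4.
∫_0^2 v(x) φ(x) dx = ∫_0^2 (-4*x^3 + 9*x^2 - 2*x) dx. Term by term:
  ∫_0^2 -4*x^3 dx = -16;  ∫_0^2 9*x^2 dx = 24;  ∫_0^2 -2*x dx = -4.
Sum: -16 + 24 − 4 = 4.
So RHS = -∫_0^2 v(x) φ(x) dx = -4.
LHS − RHS = 8 ≠ 0, so the identity fails.
(For a valid weak derivative the identity must hold for EVERY test function, in particular this one. The failure shows v is NOT the weak derivative of u.)
Correct weak derivative would be u'(x) = 1 - 4*x.


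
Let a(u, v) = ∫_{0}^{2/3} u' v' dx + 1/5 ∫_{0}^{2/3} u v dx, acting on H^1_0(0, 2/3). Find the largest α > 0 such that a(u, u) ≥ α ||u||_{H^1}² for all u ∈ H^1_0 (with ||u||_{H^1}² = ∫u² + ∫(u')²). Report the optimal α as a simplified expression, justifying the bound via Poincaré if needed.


α = (4 + 45*π^2)/(5*(4 + 9*π^2))

Coercivity of a(·,·) on H^1_0(0, 2/3) means a(u, u) ≥ α ||u||_{H^1}² for every u ∈ H^1_0.
The interval has length L = 2/3, and Poincaré/coercivity depend only on L. Here a(u, u) = ∫(u')² + (1/5)·∫u².
Here 0 < c = 1/5 < 1. The condition a(u,u) ≥ α||u||_{H^1}² reads (1−α)∫(u')² ≥ (α−c)∫u². Any admissible α is ≤ 1 (rapidly oscillating u have ∫u²/∫(u')² → 0), and α = 1 would force 0 ≥ (1−c)∫u², impossible since c < 1; so 1−α > 0. By the sharp Poincaré inequality on H^1_0 of an interval of length L, ∫(u')² ≥ (π/L)²∫u² with equality for the first sine mode sin(π(x−x₀)/L) (x₀ the left endpoint), so the inequality holds for all u iff (1−α)(π/L)² ≥ α − c, i.e. α ≤ ((π/L)² + c)/((π/L)² + 1) = (1 + c(L/π)²)/(1 + (L/π)²). With (π/L)² = 9*π^2/4 and c = 1/5, the largest admissible constant is α = ((π/L)² + c)/((π/L)² + 1).
Simplifying, α = (4 + 45*π^2)/(5*(4 + 9*π^2)).
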